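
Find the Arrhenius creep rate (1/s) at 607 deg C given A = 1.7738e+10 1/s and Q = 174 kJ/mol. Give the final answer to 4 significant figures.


rate = A * exp(-Q / (R*T))
T = 607 + 273.15 = 880.15 K
rate = 1.7738e+10 * exp(-174e3 / (8.314 * 880.15))
rate = 0.8358 1/s


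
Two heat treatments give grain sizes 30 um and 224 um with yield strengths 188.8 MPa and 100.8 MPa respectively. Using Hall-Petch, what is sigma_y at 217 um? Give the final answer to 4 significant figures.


sigma_y = sigma0 + k / sqrt(d)
1/sqrt(d1) = 1/sqrt(3e-05) = 182.574;  1/sqrt(d2) = 66.8153
k = (sigma1 - sigma2) / (1/sqrt(d1) - 1/sqrt(d2)) = (188.8 - 100.8) / (182.574 - 66.8153) = 0.760201 MPa*m^0.5
sigma0 = sigma1 - k/sqrt(d1) = 188.8 - 0.760201*182.574 = 50.0069 MPa
sigma_y(d3) = 50.0069 + 0.760201 / sqrt(2.17e-04) = 101.6 MPa


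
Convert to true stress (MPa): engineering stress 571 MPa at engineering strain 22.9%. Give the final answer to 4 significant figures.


sigma_true = sigma_eng * (1 + epsilon_eng)
sigma_true = 571 * (1 + 0.229)
sigma_true = 701.8 MPa


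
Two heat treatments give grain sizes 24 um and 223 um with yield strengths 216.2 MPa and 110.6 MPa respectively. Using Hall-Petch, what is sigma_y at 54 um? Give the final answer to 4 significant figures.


sigma_y = sigma0 + k / sqrt(d)
1/sqrt(d1) = 1/sqrt(2.4e-05) = 204.124;  1/sqrt(d2) = 66.965
k = (sigma1 - sigma2) / (1/sqrt(d1) - 1/sqrt(d2)) = (216.2 - 110.6) / (204.124 - 66.965) = 0.769908 MPa*m^0.5
sigma0 = sigma1 - k/sqrt(d1) = 216.2 - 0.769908*204.124 = 59.0431 MPa
sigma_y(d3) = 59.0431 + 0.769908 / sqrt(5.4e-05) = 163.8 MPa


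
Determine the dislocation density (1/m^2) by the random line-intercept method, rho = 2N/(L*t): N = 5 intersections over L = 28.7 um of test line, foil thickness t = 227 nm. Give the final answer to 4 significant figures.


rho = 2N / (L * t)
L = 28.7 um = 2.87e-05 m, t = 227 nm = 2.27e-07 m
rho = 2 * 5 / (2.87e-05 * 2.27e-07)
rho = 1.535e+12 1/m^2


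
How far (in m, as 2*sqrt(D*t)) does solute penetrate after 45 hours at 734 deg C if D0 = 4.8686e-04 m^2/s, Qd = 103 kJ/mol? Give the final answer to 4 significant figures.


Step 1: D = D0 * exp(-Qd/(R*T))
T = 1007.15 K
D = 4.8686e-04 * exp(-103e3 / (8.314 * 1007.15)) = 2.21431e-09 m^2/s
Step 2: L = 2*sqrt(D*t)
t = 45 h = 162000 s
L = 2*sqrt(2.21431e-09 * 162000) = 0.03788 m


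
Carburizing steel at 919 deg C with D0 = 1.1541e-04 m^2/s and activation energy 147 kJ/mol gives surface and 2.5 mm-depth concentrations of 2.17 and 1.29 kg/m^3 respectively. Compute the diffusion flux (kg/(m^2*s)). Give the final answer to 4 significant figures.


Step 1: D = D0 * exp(-Qd/(R*T))
T = 919 + 273.15 = 1192.15 K
D = 1.1541e-04 * exp(-147e3 / (8.314 * 1192.15)) = 4.17959e-11 m^2/s
Step 2: J = D * (C1 - C2) / dx
J = 4.17959e-11 * (2.17 - 1.29) / 2.5e-03
J = 1.471e-08 kg/(m^2*s)


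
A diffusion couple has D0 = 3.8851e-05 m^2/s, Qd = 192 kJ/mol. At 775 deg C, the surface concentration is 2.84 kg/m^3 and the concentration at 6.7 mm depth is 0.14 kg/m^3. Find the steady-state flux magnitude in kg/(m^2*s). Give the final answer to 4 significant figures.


Step 1: D = D0 * exp(-Qd/(R*T))
T = 775 + 273.15 = 1048.15 K
D = 3.8851e-05 * exp(-192e3 / (8.314 * 1048.15)) = 1.04887e-14 m^2/s
Step 2: J = D * (C1 - C2) / dx
J = 1.04887e-14 * (2.84 - 0.14) / 6.7e-03
J = 4.227e-12 kg/(m^2*s)


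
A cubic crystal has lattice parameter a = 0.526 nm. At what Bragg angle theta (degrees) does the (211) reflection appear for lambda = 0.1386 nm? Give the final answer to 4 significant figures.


d = a / sqrt(h^2+k^2+l^2)
d = 0.526 / sqrt(6) = 0.214739 nm
lambda = 2*d*sin(theta)  =>  sin(theta) = lambda / (2*d)
sin(theta) = 0.1386 / (2 * 0.214739) = 0.322718
theta = 18.83 deg


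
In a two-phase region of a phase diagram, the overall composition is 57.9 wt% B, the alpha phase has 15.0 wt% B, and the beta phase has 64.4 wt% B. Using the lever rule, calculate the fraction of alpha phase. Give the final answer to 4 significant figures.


f_alpha = (C_beta - C0) / (C_beta - C_alpha)
f_alpha = (64.4 - 57.9) / (64.4 - 15.0)
f_alpha = 0.1316


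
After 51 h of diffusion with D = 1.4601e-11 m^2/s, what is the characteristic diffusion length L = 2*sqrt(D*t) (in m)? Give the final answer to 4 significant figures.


t = 51 hr = 183600 s
Diffusion length = 2*sqrt(D*t)
= 2*sqrt(1.4601e-11 * 183600)
= 3.275e-03 m


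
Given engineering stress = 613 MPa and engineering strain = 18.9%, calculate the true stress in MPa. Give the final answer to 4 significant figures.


sigma_true = sigma_eng * (1 + epsilon_eng)
sigma_true = 613 * (1 + 0.189)
sigma_true = 728.9 MPa


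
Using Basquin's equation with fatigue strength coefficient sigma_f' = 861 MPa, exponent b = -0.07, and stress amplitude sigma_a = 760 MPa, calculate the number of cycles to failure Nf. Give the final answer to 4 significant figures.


sigma_a = sigma_f' * (2*Nf)^b
2*Nf = (sigma_a / sigma_f')^(1/b)
2*Nf = (760 / 861)^(1/-0.07)
2*Nf = 5.94479
Nf = 2.972 cycles


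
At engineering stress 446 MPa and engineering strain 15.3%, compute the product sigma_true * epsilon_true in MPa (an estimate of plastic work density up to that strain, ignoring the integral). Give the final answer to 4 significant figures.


sigma_true = sigma_eng * (1 + epsilon_eng)
sigma_true = 446 * (1 + 0.153) = 514.238 MPa
epsilon_true = ln(1 + epsilon_eng)
epsilon_true = ln(1 + 0.153) = 0.142367
sigma_true * epsilon_true = 514.238 * 0.142367 = 73.21 MPa


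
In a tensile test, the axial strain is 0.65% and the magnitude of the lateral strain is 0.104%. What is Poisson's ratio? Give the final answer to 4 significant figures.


nu = -epsilon_lat / epsilon_axial
Lateral strain is contraction (negative), so using magnitudes:
nu = 0.104 / 0.65
nu = 0.16


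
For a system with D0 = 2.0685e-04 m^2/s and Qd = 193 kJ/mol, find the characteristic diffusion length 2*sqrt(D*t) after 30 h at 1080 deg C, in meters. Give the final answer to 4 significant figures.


Step 1: D = D0 * exp(-Qd/(R*T))
T = 1353.15 K
D = 2.0685e-04 * exp(-193e3 / (8.314 * 1353.15)) = 7.3308e-12 m^2/s
Step 2: L = 2*sqrt(D*t)
t = 30 h = 108000 s
L = 2*sqrt(7.3308e-12 * 108000) = 1.78e-03 m


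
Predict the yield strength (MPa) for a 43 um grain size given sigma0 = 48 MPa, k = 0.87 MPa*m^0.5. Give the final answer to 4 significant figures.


sigma_y = sigma0 + k / sqrt(d)
d = 43 um = 4.3e-05 m
sigma_y = 48 + 0.87 / sqrt(4.3e-05)
sigma_y = 180.7 MPa


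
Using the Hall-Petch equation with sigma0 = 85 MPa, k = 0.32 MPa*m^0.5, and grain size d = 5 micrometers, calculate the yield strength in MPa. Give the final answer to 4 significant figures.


sigma_y = sigma0 + k / sqrt(d)
d = 5 um = 5e-06 m
sigma_y = 85 + 0.32 / sqrt(5e-06)
sigma_y = 228.1 MPa


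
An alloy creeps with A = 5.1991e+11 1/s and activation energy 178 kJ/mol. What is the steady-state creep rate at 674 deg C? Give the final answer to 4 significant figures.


rate = A * exp(-Q / (R*T))
T = 674 + 273.15 = 947.15 K
rate = 5.1991e+11 * exp(-178e3 / (8.314 * 947.15))
rate = 79.25 1/s


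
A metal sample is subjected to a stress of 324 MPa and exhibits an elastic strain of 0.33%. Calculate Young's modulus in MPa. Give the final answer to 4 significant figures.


E = sigma / epsilon
epsilon = 0.33% = 3.3e-03
E = 324 / 3.3e-03
E = 98180 MPa


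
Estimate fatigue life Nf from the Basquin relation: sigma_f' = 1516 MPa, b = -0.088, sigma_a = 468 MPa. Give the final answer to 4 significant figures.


sigma_a = sigma_f' * (2*Nf)^b
2*Nf = (sigma_a / sigma_f')^(1/b)
2*Nf = (468 / 1516)^(1/-0.088)
2*Nf = 631839
Nf = 315900 cycles


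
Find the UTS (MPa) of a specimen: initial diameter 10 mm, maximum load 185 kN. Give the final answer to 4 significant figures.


A0 = pi*(d/2)^2 = pi*(10/2)^2 = 78.5398 mm^2
UTS = F_max / A0 = 185*1000 / 78.5398
UTS = 2355 MPa


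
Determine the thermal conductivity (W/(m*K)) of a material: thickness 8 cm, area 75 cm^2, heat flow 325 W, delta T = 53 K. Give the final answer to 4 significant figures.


k = Q*L / (A*dT)
L = 0.08 m, A = 7.5e-03 m^2
k = 325 * 0.08 / (7.5e-03 * 53)
k = 65.41 W/(m*K)


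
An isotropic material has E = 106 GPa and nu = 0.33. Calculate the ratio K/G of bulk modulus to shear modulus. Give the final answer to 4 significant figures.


G = E / (2*(1+nu))
G = 106 / (2*(1+0.33)) = 39.8496 GPa
K = E / (3*(1-2*nu))
K = 106 / (3*(1-2*0.33)) = 103.922 GPa
K/G = 103.922 / 39.8496 = 2.608


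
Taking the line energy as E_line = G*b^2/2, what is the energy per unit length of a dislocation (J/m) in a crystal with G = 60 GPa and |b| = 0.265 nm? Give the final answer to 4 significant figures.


E = G*b^2/2
b = 0.265 nm = 2.65e-10 m
G = 60 GPa = 6e+10 Pa
E = 0.5 * 6e+10 * (2.65e-10)^2
E = 2.107e-09 J/m


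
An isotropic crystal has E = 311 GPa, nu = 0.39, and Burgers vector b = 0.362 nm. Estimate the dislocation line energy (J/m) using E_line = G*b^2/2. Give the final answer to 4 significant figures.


Step 1: G = E / (2*(1+nu))
G = 311 / (2*(1+0.39)) = 111.871 GPa = 1.11871e+11 Pa
Step 2: E_line = G*b^2/2
b = 0.362 nm = 3.62e-10 m
E_line = 0.5 * 1.11871e+11 * (3.62e-10)^2 = 7.33e-09 J/m


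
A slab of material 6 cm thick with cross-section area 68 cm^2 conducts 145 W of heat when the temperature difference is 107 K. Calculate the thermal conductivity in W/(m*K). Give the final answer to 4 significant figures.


k = Q*L / (A*dT)
L = 0.06 m, A = 6.8e-03 m^2
k = 145 * 0.06 / (6.8e-03 * 107)
k = 11.96 W/(m*K)


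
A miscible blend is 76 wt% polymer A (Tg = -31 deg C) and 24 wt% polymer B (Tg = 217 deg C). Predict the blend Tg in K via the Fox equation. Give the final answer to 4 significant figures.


1/Tg = w1/Tg1 + w2/Tg2 (in Kelvin)
Tg1 = 242.15 K, Tg2 = 490.15 K
1/Tg = 0.76/242.15 + 0.24/490.15
Tg = 275.6 K


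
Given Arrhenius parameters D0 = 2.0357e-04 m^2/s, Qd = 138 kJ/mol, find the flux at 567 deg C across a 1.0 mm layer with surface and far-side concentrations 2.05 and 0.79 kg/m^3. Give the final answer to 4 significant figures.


Step 1: D = D0 * exp(-Qd/(R*T))
T = 567 + 273.15 = 840.15 K
D = 2.0357e-04 * exp(-138e3 / (8.314 * 840.15)) = 5.35218e-13 m^2/s
Step 2: J = D * (C1 - C2) / dx
J = 5.35218e-13 * (2.05 - 0.79) / 1e-03
J = 6.744e-10 kg/(m^2*s)


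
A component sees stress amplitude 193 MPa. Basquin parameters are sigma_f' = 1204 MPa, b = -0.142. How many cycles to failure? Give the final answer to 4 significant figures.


sigma_a = sigma_f' * (2*Nf)^b
2*Nf = (sigma_a / sigma_f')^(1/b)
2*Nf = (193 / 1204)^(1/-0.142)
2*Nf = 397264
Nf = 198600 cycles


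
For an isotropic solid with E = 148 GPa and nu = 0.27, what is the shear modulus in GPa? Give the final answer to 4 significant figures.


G = E / (2*(1+nu))
G = 148 / (2*(1+0.27))
G = 58.27 GPa


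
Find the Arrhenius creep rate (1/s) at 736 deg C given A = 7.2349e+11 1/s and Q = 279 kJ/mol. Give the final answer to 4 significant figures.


rate = A * exp(-Q / (R*T))
T = 736 + 273.15 = 1009.15 K
rate = 7.2349e+11 * exp(-279e3 / (8.314 * 1009.15))
rate = 2.616e-03 1/s


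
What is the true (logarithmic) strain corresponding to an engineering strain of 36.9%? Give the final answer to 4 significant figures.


epsilon_true = ln(1 + epsilon_eng)
epsilon_true = ln(1 + 0.369)
epsilon_true = 0.3141


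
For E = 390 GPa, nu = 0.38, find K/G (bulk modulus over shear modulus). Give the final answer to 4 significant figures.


G = E / (2*(1+nu))
G = 390 / (2*(1+0.38)) = 141.304 GPa
K = E / (3*(1-2*nu))
K = 390 / (3*(1-2*0.38)) = 541.667 GPa
K/G = 541.667 / 141.304 = 3.833


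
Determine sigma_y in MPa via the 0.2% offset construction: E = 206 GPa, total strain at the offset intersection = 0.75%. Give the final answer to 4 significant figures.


Offset strain = 0.002
Elastic strain at yield = total_strain - offset = 7.5e-03 - 0.002 = 5.5e-03
sigma_y = E * elastic_strain = 206000 * 5.5e-03
sigma_y = 1133 MPa


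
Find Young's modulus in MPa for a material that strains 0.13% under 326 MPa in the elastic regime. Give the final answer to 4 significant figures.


E = sigma / epsilon
epsilon = 0.13% = 1.3e-03
E = 326 / 1.3e-03
E = 250800 MPa


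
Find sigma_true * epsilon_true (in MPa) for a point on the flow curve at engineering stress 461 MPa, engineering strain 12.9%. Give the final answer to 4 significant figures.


sigma_true = sigma_eng * (1 + epsilon_eng)
sigma_true = 461 * (1 + 0.129) = 520.469 MPa
epsilon_true = ln(1 + epsilon_eng)
epsilon_true = ln(1 + 0.129) = 0.121332
sigma_true * epsilon_true = 520.469 * 0.121332 = 63.15 MPa


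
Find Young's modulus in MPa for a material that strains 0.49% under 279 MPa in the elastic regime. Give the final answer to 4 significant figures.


E = sigma / epsilon
epsilon = 0.49% = 4.9e-03
E = 279 / 4.9e-03
E = 56940 MPa


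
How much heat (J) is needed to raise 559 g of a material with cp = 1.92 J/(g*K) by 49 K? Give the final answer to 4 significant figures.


Q = m * cp * dT
Q = 559 * 1.92 * 49
Q = 52590 J


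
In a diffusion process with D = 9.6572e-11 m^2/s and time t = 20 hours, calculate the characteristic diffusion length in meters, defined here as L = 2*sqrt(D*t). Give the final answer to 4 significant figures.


t = 20 hr = 72000 s
Diffusion length = 2*sqrt(D*t)
= 2*sqrt(9.6572e-11 * 72000)
= 5.274e-03 m


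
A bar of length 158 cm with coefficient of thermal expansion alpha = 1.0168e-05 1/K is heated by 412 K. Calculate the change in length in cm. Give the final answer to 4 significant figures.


dL = L0 * alpha * dT
dL = 158 * 1.0168e-05 * 412
dL = 0.6619 cm


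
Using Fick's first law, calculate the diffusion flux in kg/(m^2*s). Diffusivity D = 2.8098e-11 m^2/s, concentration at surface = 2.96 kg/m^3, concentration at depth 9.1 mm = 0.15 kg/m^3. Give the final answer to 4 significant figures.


J = -D * (dC/dx) = D * (C1 - C2) / dx
J = 2.8098e-11 * (2.96 - 0.15) / 9.1e-03
J = 8.676e-09 kg/(m^2*s)


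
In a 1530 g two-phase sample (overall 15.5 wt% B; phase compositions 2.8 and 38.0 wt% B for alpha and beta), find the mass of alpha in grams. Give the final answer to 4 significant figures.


f_alpha = (C_beta - C0) / (C_beta - C_alpha)
f_alpha = (38.0 - 15.5) / (38.0 - 2.8) = 0.639205
m_alpha = f_alpha * m_total = 0.639205 * 1530 = 978 g


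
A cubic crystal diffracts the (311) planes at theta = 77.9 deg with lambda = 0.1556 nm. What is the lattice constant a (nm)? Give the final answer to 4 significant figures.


d = lambda / (2*sin(theta))
d = 0.1556 / (2*sin(77.9 deg))
d = 0.0795677 nm
a = d * sqrt(h^2+k^2+l^2) = 0.0795677 * sqrt(11)
a = 0.2639 nm


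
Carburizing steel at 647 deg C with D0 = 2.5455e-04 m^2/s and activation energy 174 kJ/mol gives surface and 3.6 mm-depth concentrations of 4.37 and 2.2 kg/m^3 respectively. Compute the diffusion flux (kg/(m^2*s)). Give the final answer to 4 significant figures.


Step 1: D = D0 * exp(-Qd/(R*T))
T = 647 + 273.15 = 920.15 K
D = 2.5455e-04 * exp(-174e3 / (8.314 * 920.15)) = 3.37184e-14 m^2/s
Step 2: J = D * (C1 - C2) / dx
J = 3.37184e-14 * (4.37 - 2.2) / 3.6e-03
J = 2.032e-11 kg/(m^2*s)


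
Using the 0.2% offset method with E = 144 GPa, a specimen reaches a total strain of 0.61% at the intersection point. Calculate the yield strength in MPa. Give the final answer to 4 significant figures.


Offset strain = 0.002
Elastic strain at yield = total_strain - offset = 6.1e-03 - 0.002 = 4.1e-03
sigma_y = E * elastic_strain = 144000 * 4.1e-03
sigma_y = 590.4 MPa


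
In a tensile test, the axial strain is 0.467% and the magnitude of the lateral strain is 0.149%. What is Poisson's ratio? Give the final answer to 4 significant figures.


nu = -epsilon_lat / epsilon_axial
Lateral strain is contraction (negative), so using magnitudes:
nu = 0.149 / 0.467
nu = 0.3191


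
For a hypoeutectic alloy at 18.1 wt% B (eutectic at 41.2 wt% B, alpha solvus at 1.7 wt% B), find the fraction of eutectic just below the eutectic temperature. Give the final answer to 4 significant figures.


f_primary = (C_e - C0) / (C_e - C_alpha_max)
f_primary = (41.2 - 18.1) / (41.2 - 1.7)
f_primary = 0.58481
f_eutectic = 1 - 0.58481 = 0.4152


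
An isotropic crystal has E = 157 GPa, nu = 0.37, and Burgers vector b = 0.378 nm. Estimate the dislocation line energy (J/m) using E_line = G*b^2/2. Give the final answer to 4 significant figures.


Step 1: G = E / (2*(1+nu))
G = 157 / (2*(1+0.37)) = 57.2993 GPa = 5.72993e+10 Pa
Step 2: E_line = G*b^2/2
b = 0.378 nm = 3.78e-10 m
E_line = 0.5 * 5.72993e+10 * (3.78e-10)^2 = 4.094e-09 J/m


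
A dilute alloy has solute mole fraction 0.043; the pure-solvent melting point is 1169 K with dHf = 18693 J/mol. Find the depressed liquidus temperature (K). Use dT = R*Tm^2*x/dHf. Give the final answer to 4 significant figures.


dT = R*Tm^2*x / dHf
dT = 8.314 * 1169^2 * 0.043 / 18693
dT = 26.1354 K
T_new = 1169 - 26.1354 = 1143 K


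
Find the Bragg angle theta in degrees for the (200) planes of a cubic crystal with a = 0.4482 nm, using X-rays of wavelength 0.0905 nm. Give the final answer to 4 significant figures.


d = a / sqrt(h^2+k^2+l^2)
d = 0.4482 / sqrt(4) = 0.2241 nm
lambda = 2*d*sin(theta)  =>  sin(theta) = lambda / (2*d)
sin(theta) = 0.0905 / (2 * 0.2241) = 0.201919
theta = 11.65 deg


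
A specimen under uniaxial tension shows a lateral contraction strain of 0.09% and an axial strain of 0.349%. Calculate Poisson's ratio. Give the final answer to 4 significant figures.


nu = -epsilon_lat / epsilon_axial
Lateral strain is contraction (negative), so using magnitudes:
nu = 0.09 / 0.349
nu = 0.2579


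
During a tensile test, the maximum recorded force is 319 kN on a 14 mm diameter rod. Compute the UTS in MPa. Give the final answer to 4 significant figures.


A0 = pi*(d/2)^2 = pi*(14/2)^2 = 153.938 mm^2
UTS = F_max / A0 = 319*1000 / 153.938
UTS = 2072 MPa


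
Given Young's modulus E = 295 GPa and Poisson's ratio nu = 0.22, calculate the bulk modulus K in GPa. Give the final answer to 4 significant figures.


K = E / (3*(1-2*nu))
K = 295 / (3*(1-2*0.22))
K = 175.6 GPa


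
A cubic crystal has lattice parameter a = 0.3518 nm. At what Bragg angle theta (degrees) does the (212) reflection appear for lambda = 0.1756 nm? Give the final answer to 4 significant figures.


d = a / sqrt(h^2+k^2+l^2)
d = 0.3518 / sqrt(9) = 0.117267 nm
lambda = 2*d*sin(theta)  =>  sin(theta) = lambda / (2*d)
sin(theta) = 0.1756 / (2 * 0.117267) = 0.748721
theta = 48.48 deg


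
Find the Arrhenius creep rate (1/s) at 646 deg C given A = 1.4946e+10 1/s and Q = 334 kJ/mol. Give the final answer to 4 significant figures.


rate = A * exp(-Q / (R*T))
T = 646 + 273.15 = 919.15 K
rate = 1.4946e+10 * exp(-334e3 / (8.314 * 919.15))
rate = 1.559e-09 1/s


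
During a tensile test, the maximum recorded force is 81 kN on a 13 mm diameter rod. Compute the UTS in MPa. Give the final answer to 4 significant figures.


A0 = pi*(d/2)^2 = pi*(13/2)^2 = 132.732 mm^2
UTS = F_max / A0 = 81*1000 / 132.732
UTS = 610.3 MPa


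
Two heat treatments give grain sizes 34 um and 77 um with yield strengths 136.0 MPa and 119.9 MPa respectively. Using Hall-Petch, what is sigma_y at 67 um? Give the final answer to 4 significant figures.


sigma_y = sigma0 + k / sqrt(d)
1/sqrt(d1) = 1/sqrt(3.4e-05) = 171.499;  1/sqrt(d2) = 113.961
k = (sigma1 - sigma2) / (1/sqrt(d1) - 1/sqrt(d2)) = (136.0 - 119.9) / (171.499 - 113.961) = 0.279815 MPa*m^0.5
sigma0 = sigma1 - k/sqrt(d1) = 136.0 - 0.279815*171.499 = 88.0121 MPa
sigma_y(d3) = 88.0121 + 0.279815 / sqrt(6.7e-05) = 122.2 MPa


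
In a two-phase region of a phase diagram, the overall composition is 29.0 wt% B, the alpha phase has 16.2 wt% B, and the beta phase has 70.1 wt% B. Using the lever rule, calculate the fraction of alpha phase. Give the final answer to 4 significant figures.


f_alpha = (C_beta - C0) / (C_beta - C_alpha)
f_alpha = (70.1 - 29.0) / (70.1 - 16.2)
f_alpha = 0.7625


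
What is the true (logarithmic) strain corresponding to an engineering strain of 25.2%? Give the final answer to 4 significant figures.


epsilon_true = ln(1 + epsilon_eng)
epsilon_true = ln(1 + 0.252)
epsilon_true = 0.2247


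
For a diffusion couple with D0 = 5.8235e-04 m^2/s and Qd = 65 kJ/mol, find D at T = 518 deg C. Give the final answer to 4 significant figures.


D = D0 * exp(-Qd / (R*T))
T = 791.15 K
D = 5.8235e-04 * exp(-65e3 / (8.314 * 791.15))
D = 2.975e-08 m^2/s


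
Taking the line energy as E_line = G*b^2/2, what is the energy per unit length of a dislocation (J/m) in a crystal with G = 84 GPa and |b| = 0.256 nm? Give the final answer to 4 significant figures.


E = G*b^2/2
b = 0.256 nm = 2.56e-10 m
G = 84 GPa = 8.4e+10 Pa
E = 0.5 * 8.4e+10 * (2.56e-10)^2
E = 2.753e-09 J/m


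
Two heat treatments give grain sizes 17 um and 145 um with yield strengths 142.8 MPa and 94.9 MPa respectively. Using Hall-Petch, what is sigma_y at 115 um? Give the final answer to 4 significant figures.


sigma_y = sigma0 + k / sqrt(d)
1/sqrt(d1) = 1/sqrt(1.7e-05) = 242.536;  1/sqrt(d2) = 83.0455
k = (sigma1 - sigma2) / (1/sqrt(d1) - 1/sqrt(d2)) = (142.8 - 94.9) / (242.536 - 83.0455) = 0.300332 MPa*m^0.5
sigma0 = sigma1 - k/sqrt(d1) = 142.8 - 0.300332*242.536 = 69.9588 MPa
sigma_y(d3) = 69.9588 + 0.300332 / sqrt(1.15e-04) = 97.96 MPa


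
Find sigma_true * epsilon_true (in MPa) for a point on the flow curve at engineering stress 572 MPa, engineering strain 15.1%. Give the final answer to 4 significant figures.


sigma_true = sigma_eng * (1 + epsilon_eng)
sigma_true = 572 * (1 + 0.151) = 658.372 MPa
epsilon_true = ln(1 + epsilon_eng)
epsilon_true = ln(1 + 0.151) = 0.140631
sigma_true * epsilon_true = 658.372 * 0.140631 = 92.59 MPa


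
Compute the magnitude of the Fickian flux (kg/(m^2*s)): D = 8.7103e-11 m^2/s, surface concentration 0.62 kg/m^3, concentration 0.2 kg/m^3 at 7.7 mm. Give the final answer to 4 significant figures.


J = -D * (dC/dx) = D * (C1 - C2) / dx
J = 8.7103e-11 * (0.62 - 0.2) / 7.7e-03
J = 4.751e-09 kg/(m^2*s)


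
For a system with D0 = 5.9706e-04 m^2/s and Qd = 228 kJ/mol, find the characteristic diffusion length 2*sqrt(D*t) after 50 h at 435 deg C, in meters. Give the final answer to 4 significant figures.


Step 1: D = D0 * exp(-Qd/(R*T))
T = 708.15 K
D = 5.9706e-04 * exp(-228e3 / (8.314 * 708.15)) = 9.07087e-21 m^2/s
Step 2: L = 2*sqrt(D*t)
t = 50 h = 180000 s
L = 2*sqrt(9.07087e-21 * 180000) = 8.081e-08 m


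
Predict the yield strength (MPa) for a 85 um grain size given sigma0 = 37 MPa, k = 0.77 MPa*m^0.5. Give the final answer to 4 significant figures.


sigma_y = sigma0 + k / sqrt(d)
d = 85 um = 8.5e-05 m
sigma_y = 37 + 0.77 / sqrt(8.5e-05)
sigma_y = 120.5 MPa


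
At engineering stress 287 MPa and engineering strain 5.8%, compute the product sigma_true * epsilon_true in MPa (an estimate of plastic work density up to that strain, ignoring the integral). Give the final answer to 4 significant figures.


sigma_true = sigma_eng * (1 + epsilon_eng)
sigma_true = 287 * (1 + 0.058) = 303.646 MPa
epsilon_true = ln(1 + epsilon_eng)
epsilon_true = ln(1 + 0.058) = 0.0563803
sigma_true * epsilon_true = 303.646 * 0.0563803 = 17.12 MPa


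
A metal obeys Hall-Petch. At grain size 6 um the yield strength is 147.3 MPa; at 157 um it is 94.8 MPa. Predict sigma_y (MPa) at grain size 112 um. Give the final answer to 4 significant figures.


sigma_y = sigma0 + k / sqrt(d)
1/sqrt(d1) = 1/sqrt(6e-06) = 408.248;  1/sqrt(d2) = 79.8087
k = (sigma1 - sigma2) / (1/sqrt(d1) - 1/sqrt(d2)) = (147.3 - 94.8) / (408.248 - 79.8087) = 0.159847 MPa*m^0.5
sigma0 = sigma1 - k/sqrt(d1) = 147.3 - 0.159847*408.248 = 82.0428 MPa
sigma_y(d3) = 82.0428 + 0.159847 / sqrt(1.12e-04) = 97.15 MPa


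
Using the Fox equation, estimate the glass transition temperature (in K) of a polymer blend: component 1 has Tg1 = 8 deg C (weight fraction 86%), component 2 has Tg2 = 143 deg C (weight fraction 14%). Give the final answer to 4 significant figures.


1/Tg = w1/Tg1 + w2/Tg2 (in Kelvin)
Tg1 = 281.15 K, Tg2 = 416.15 K
1/Tg = 0.86/281.15 + 0.14/416.15
Tg = 294.5 K


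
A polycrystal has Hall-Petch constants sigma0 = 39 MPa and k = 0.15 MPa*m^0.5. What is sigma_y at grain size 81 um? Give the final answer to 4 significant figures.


sigma_y = sigma0 + k / sqrt(d)
d = 81 um = 8.1e-05 m
sigma_y = 39 + 0.15 / sqrt(8.1e-05)
sigma_y = 55.67 MPa


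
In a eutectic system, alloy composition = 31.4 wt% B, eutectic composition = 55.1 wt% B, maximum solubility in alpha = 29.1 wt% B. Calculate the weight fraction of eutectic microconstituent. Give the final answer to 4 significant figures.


f_primary = (C_e - C0) / (C_e - C_alpha_max)
f_primary = (55.1 - 31.4) / (55.1 - 29.1)
f_primary = 0.911538
f_eutectic = 1 - 0.911538 = 0.08846


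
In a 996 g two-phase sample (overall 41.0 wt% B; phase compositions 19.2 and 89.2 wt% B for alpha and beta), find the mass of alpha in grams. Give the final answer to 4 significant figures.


f_alpha = (C_beta - C0) / (C_beta - C_alpha)
f_alpha = (89.2 - 41.0) / (89.2 - 19.2) = 0.688571
m_alpha = f_alpha * m_total = 0.688571 * 996 = 685.8 g


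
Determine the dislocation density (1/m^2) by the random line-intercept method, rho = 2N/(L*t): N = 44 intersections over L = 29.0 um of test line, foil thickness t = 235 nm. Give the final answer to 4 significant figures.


rho = 2N / (L * t)
L = 29.0 um = 2.9e-05 m, t = 235 nm = 2.35e-07 m
rho = 2 * 44 / (2.9e-05 * 2.35e-07)
rho = 1.291e+13 1/m^2


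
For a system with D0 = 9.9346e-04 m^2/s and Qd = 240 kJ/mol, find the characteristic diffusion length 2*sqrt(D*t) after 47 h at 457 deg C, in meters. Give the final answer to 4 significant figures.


Step 1: D = D0 * exp(-Qd/(R*T))
T = 730.15 K
D = 9.9346e-04 * exp(-240e3 / (8.314 * 730.15)) = 6.71469e-21 m^2/s
Step 2: L = 2*sqrt(D*t)
t = 47 h = 169200 s
L = 2*sqrt(6.71469e-21 * 169200) = 6.741e-08 m


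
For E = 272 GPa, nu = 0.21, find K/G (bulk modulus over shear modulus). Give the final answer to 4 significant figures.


G = E / (2*(1+nu))
G = 272 / (2*(1+0.21)) = 112.397 GPa
K = E / (3*(1-2*nu))
K = 272 / (3*(1-2*0.21)) = 156.322 GPa
K/G = 156.322 / 112.397 = 1.391


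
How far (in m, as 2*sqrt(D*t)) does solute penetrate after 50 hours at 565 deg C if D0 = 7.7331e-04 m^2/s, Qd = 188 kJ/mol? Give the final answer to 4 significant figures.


Step 1: D = D0 * exp(-Qd/(R*T))
T = 838.15 K
D = 7.7331e-04 * exp(-188e3 / (8.314 * 838.15)) = 1.48428e-15 m^2/s
Step 2: L = 2*sqrt(D*t)
t = 50 h = 180000 s
L = 2*sqrt(1.48428e-15 * 180000) = 3.269e-05 m


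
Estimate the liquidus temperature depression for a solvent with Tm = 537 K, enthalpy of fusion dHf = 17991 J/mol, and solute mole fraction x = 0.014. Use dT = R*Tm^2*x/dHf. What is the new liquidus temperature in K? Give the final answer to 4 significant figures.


dT = R*Tm^2*x / dHf
dT = 8.314 * 537^2 * 0.014 / 17991
dT = 1.86565 K
T_new = 537 - 1.86565 = 535.1 K


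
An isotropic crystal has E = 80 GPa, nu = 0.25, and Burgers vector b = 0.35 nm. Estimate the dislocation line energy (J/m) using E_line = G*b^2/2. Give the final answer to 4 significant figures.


Step 1: G = E / (2*(1+nu))
G = 80 / (2*(1+0.25)) = 32 GPa = 3.2e+10 Pa
Step 2: E_line = G*b^2/2
b = 0.35 nm = 3.5e-10 m
E_line = 0.5 * 3.2e+10 * (3.5e-10)^2 = 1.96e-09 J/m


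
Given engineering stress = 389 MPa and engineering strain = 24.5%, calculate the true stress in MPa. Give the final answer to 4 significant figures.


sigma_true = sigma_eng * (1 + epsilon_eng)
sigma_true = 389 * (1 + 0.245)
sigma_true = 484.3 MPa


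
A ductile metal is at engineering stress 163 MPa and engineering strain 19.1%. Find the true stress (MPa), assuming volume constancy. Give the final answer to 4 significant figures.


sigma_true = sigma_eng * (1 + epsilon_eng)
sigma_true = 163 * (1 + 0.191)
sigma_true = 194.1 MPa


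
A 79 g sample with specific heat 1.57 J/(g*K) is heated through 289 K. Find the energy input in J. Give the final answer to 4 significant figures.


Q = m * cp * dT
Q = 79 * 1.57 * 289
Q = 35840 J


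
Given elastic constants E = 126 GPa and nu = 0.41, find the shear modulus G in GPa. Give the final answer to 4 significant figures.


G = E / (2*(1+nu))
G = 126 / (2*(1+0.41))
G = 44.68 GPa


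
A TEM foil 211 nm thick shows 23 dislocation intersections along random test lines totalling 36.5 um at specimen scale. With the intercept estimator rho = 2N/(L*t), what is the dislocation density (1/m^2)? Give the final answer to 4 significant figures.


rho = 2N / (L * t)
L = 36.5 um = 3.65e-05 m, t = 211 nm = 2.11e-07 m
rho = 2 * 23 / (3.65e-05 * 2.11e-07)
rho = 5.973e+12 1/m^2


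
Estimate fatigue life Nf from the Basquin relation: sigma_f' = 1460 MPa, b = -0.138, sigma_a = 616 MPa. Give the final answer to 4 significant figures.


sigma_a = sigma_f' * (2*Nf)^b
2*Nf = (sigma_a / sigma_f')^(1/b)
2*Nf = (616 / 1460)^(1/-0.138)
2*Nf = 519.685
Nf = 259.8 cycles


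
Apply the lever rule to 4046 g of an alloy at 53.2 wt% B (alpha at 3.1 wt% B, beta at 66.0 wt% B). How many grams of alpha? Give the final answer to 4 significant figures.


f_alpha = (C_beta - C0) / (C_beta - C_alpha)
f_alpha = (66.0 - 53.2) / (66.0 - 3.1) = 0.203498
m_alpha = f_alpha * m_total = 0.203498 * 4046 = 823.4 g


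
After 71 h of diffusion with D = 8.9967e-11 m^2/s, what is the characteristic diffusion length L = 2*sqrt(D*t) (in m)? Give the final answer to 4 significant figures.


t = 71 hr = 255600 s
Diffusion length = 2*sqrt(D*t)
= 2*sqrt(8.9967e-11 * 255600)
= 9.591e-03 m


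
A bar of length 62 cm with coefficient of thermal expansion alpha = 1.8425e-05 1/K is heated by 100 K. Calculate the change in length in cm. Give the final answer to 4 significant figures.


dL = L0 * alpha * dT
dL = 62 * 1.8425e-05 * 100
dL = 0.1142 cm


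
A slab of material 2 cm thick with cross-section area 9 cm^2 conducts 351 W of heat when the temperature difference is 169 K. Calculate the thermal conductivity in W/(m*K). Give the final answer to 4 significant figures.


k = Q*L / (A*dT)
L = 0.02 m, A = 9e-04 m^2
k = 351 * 0.02 / (9e-04 * 169)
k = 46.15 W/(m*K)


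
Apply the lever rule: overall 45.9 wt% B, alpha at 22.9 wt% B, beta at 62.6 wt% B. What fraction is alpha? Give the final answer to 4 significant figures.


f_alpha = (C_beta - C0) / (C_beta - C_alpha)
f_alpha = (62.6 - 45.9) / (62.6 - 22.9)
f_alpha = 0.4207


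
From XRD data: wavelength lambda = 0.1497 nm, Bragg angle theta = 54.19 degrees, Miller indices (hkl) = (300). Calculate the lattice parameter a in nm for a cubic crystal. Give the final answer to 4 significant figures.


d = lambda / (2*sin(theta))
d = 0.1497 / (2*sin(54.19 deg))
d = 0.0922978 nm
a = d * sqrt(h^2+k^2+l^2) = 0.0922978 * sqrt(9)
a = 0.2769 nm


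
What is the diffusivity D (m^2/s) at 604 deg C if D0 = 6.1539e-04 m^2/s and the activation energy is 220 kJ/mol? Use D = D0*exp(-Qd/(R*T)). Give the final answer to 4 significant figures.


D = D0 * exp(-Qd / (R*T))
T = 877.15 K
D = 6.1539e-04 * exp(-220e3 / (8.314 * 877.15))
D = 4.871e-17 m^2/s


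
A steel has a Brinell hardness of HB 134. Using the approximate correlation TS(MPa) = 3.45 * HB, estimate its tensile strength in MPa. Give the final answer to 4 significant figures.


TS (MPa) = 3.45 * HB
TS = 3.45 * 134
TS = 462.3 MPa


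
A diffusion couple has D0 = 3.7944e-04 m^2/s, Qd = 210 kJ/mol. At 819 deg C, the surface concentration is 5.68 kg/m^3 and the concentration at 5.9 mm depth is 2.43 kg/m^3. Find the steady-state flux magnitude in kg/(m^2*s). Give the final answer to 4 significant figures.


Step 1: D = D0 * exp(-Qd/(R*T))
T = 819 + 273.15 = 1092.15 K
D = 3.7944e-04 * exp(-210e3 / (8.314 * 1092.15)) = 3.42797e-14 m^2/s
Step 2: J = D * (C1 - C2) / dx
J = 3.42797e-14 * (5.68 - 2.43) / 5.9e-03
J = 1.888e-11 kg/(m^2*s)


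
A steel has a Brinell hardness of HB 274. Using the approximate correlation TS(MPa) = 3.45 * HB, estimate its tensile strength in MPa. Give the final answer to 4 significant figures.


TS (MPa) = 3.45 * HB
TS = 3.45 * 274
TS = 945.3 MPa


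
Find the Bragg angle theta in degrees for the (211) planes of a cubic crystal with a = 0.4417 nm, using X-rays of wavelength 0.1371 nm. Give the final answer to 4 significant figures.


d = a / sqrt(h^2+k^2+l^2)
d = 0.4417 / sqrt(6) = 0.180323 nm
lambda = 2*d*sin(theta)  =>  sin(theta) = lambda / (2*d)
sin(theta) = 0.1371 / (2 * 0.180323) = 0.380151
theta = 22.34 deg


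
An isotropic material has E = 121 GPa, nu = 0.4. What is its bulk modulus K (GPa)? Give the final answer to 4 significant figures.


K = E / (3*(1-2*nu))
K = 121 / (3*(1-2*0.4))
K = 201.7 GPa


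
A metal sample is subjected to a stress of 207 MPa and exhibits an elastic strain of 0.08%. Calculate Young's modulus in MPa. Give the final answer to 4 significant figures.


E = sigma / epsilon
epsilon = 0.08% = 8e-04
E = 207 / 8e-04
E = 258800 MPa


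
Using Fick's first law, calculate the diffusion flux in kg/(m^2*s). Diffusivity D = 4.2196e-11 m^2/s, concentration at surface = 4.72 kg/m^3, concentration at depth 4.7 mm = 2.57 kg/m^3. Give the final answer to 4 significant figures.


J = -D * (dC/dx) = D * (C1 - C2) / dx
J = 4.2196e-11 * (4.72 - 2.57) / 4.7e-03
J = 1.93e-08 kg/(m^2*s)


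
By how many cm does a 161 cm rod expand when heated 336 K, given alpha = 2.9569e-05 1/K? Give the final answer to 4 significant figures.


dL = L0 * alpha * dT
dL = 161 * 2.9569e-05 * 336
dL = 1.6 cm


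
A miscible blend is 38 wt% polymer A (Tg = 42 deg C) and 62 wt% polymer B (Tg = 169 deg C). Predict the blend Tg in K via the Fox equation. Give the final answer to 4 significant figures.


1/Tg = w1/Tg1 + w2/Tg2 (in Kelvin)
Tg1 = 315.15 K, Tg2 = 442.15 K
1/Tg = 0.38/315.15 + 0.62/442.15
Tg = 383.4 K


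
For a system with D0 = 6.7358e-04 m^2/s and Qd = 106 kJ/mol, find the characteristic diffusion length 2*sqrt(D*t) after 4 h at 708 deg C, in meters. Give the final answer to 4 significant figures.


Step 1: D = D0 * exp(-Qd/(R*T))
T = 981.15 K
D = 6.7358e-04 * exp(-106e3 / (8.314 * 981.15)) = 1.53087e-09 m^2/s
Step 2: L = 2*sqrt(D*t)
t = 4 h = 14400 s
L = 2*sqrt(1.53087e-09 * 14400) = 9.39e-03 m


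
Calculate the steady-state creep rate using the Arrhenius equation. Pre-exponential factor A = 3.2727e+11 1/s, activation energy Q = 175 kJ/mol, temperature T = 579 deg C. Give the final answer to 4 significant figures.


rate = A * exp(-Q / (R*T))
T = 579 + 273.15 = 852.15 K
rate = 3.2727e+11 * exp(-175e3 / (8.314 * 852.15))
rate = 6.13 1/s


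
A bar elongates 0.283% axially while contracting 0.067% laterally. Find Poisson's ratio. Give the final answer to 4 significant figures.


nu = -epsilon_lat / epsilon_axial
Lateral strain is contraction (negative), so using magnitudes:
nu = 0.067 / 0.283
nu = 0.2367


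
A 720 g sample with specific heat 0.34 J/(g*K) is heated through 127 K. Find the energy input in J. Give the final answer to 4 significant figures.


Q = m * cp * dT
Q = 720 * 0.34 * 127
Q = 31090 J


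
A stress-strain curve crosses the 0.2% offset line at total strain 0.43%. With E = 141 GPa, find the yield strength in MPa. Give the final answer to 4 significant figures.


Offset strain = 0.002
Elastic strain at yield = total_strain - offset = 4.3e-03 - 0.002 = 2.3e-03
sigma_y = E * elastic_strain = 141000 * 2.3e-03
sigma_y = 324.3 MPa


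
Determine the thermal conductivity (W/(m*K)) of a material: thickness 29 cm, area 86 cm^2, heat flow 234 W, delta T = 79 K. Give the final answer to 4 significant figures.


k = Q*L / (A*dT)
L = 0.29 m, A = 8.6e-03 m^2
k = 234 * 0.29 / (8.6e-03 * 79)
k = 99.88 W/(m*K)


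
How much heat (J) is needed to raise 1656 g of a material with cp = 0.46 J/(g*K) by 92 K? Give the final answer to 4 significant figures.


Q = m * cp * dT
Q = 1656 * 0.46 * 92
Q = 70080 J


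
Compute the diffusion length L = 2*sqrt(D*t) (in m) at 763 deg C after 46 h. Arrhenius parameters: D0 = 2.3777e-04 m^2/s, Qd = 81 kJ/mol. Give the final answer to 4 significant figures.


Step 1: D = D0 * exp(-Qd/(R*T))
T = 1036.15 K
D = 2.3777e-04 * exp(-81e3 / (8.314 * 1036.15)) = 1.96164e-08 m^2/s
Step 2: L = 2*sqrt(D*t)
t = 46 h = 165600 s
L = 2*sqrt(1.96164e-08 * 165600) = 0.114 m


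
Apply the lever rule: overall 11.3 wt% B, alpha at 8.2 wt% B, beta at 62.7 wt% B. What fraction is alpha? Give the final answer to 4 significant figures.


f_alpha = (C_beta - C0) / (C_beta - C_alpha)
f_alpha = (62.7 - 11.3) / (62.7 - 8.2)
f_alpha = 0.9431


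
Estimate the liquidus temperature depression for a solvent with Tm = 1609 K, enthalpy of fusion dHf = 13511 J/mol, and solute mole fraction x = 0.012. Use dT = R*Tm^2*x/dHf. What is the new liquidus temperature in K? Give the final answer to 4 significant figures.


dT = R*Tm^2*x / dHf
dT = 8.314 * 1609^2 * 0.012 / 13511
dT = 19.1168 K
T_new = 1609 - 19.1168 = 1590 K


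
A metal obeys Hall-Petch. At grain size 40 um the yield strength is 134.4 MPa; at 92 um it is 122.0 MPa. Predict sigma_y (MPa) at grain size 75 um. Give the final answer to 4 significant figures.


sigma_y = sigma0 + k / sqrt(d)
1/sqrt(d1) = 1/sqrt(4e-05) = 158.114;  1/sqrt(d2) = 104.257
k = (sigma1 - sigma2) / (1/sqrt(d1) - 1/sqrt(d2)) = (134.4 - 122.0) / (158.114 - 104.257) = 0.230241 MPa*m^0.5
sigma0 = sigma1 - k/sqrt(d1) = 134.4 - 0.230241*158.114 = 97.9957 MPa
sigma_y(d3) = 97.9957 + 0.230241 / sqrt(7.5e-05) = 124.6 MPa


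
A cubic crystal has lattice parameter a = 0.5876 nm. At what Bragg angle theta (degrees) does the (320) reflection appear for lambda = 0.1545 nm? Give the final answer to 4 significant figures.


d = a / sqrt(h^2+k^2+l^2)
d = 0.5876 / sqrt(13) = 0.162971 nm
lambda = 2*d*sin(theta)  =>  sin(theta) = lambda / (2*d)
sin(theta) = 0.1545 / (2 * 0.162971) = 0.474011
theta = 28.29 deg


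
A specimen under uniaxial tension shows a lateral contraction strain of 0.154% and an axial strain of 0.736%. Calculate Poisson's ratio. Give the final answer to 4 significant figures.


nu = -epsilon_lat / epsilon_axial
Lateral strain is contraction (negative), so using magnitudes:
nu = 0.154 / 0.736
nu = 0.2092


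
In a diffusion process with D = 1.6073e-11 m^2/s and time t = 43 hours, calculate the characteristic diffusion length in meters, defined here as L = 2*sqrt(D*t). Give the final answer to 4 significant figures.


t = 43 hr = 154800 s
Diffusion length = 2*sqrt(D*t)
= 2*sqrt(1.6073e-11 * 154800)
= 3.155e-03 m


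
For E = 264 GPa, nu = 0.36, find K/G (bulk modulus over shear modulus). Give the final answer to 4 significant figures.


G = E / (2*(1+nu))
G = 264 / (2*(1+0.36)) = 97.0588 GPa
K = E / (3*(1-2*nu))
K = 264 / (3*(1-2*0.36)) = 314.286 GPa
K/G = 314.286 / 97.0588 = 3.238


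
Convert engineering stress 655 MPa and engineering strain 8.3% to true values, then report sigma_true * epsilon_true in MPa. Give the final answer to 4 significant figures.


sigma_true = sigma_eng * (1 + epsilon_eng)
sigma_true = 655 * (1 + 0.083) = 709.365 MPa
epsilon_true = ln(1 + epsilon_eng)
epsilon_true = ln(1 + 0.083) = 0.079735
sigma_true * epsilon_true = 709.365 * 0.079735 = 56.56 MPa


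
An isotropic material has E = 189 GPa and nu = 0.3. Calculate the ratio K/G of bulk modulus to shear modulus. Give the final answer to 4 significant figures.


G = E / (2*(1+nu))
G = 189 / (2*(1+0.3)) = 72.6923 GPa
K = E / (3*(1-2*nu))
K = 189 / (3*(1-2*0.3)) = 157.5 GPa
K/G = 157.5 / 72.6923 = 2.167


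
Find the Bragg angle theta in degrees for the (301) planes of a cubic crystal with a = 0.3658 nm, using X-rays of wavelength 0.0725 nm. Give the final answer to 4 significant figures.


d = a / sqrt(h^2+k^2+l^2)
d = 0.3658 / sqrt(10) = 0.115676 nm
lambda = 2*d*sin(theta)  =>  sin(theta) = lambda / (2*d)
sin(theta) = 0.0725 / (2 * 0.115676) = 0.313375
theta = 18.26 deg
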